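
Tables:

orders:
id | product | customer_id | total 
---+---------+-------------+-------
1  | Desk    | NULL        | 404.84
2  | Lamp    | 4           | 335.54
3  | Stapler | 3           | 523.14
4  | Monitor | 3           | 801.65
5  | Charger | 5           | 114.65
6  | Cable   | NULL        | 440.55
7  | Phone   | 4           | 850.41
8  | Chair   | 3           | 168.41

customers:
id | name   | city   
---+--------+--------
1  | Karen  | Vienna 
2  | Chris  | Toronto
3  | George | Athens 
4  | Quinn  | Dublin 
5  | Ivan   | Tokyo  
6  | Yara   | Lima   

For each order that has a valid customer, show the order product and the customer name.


INNER JOIN keeps only orders rows whose customer_id matches an id in customers. Walk through each order:
  - order 1 (Desk): customer_id=NULL, no match -> dropped
  - order 2 (Lamp): customer_id=4 -> matches Quinn
  - order 3 (Stapler): customer_id=3 -> matches George
  - order 4 (Monitor): customer_id=3 -> matches George
  - order 5 (Charger): customer_id=5 -> matches Ivan
  - order 6 (Cable): customer_id=NULL, no match -> dropped
  - order 7 (Phone): customer_id=4 -> matches Quinn
  - order 8 (Chair): customer_id=3 -> matches George
So 2 of 8 rows are dropped.

SQL:
SELECT a.product, b.name AS customer
FROM orders a
INNER JOIN customers b ON a.customer_id = b.id

Result:
product | customer
--------+---------
Lamp    | Quinn   
Stapler | George  
Monitor | George  
Charger | Ivan    
Phone   | Quinn   
Chair   | George  


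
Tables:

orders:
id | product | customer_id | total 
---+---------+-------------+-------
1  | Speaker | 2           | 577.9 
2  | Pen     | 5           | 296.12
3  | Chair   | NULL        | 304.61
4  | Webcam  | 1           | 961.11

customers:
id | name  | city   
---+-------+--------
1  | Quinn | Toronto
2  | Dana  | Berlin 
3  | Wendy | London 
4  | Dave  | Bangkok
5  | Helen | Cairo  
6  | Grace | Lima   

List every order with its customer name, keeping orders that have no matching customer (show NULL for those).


LEFT JOIN keeps every row from orders (the left table); where customer_id has no match in customers, the customer columns become NULL. Walk through each order:
  - order 1 (Speaker): customer_id=2 -> matches Dana
  - order 2 (Pen): customer_id=5 -> matches Helen
  - order 3 (Chair): customer_id=NULL, no match -> kept with NULL
  - order 4 (Webcam): customer_id=1 -> matches Quinn
All 4 rows appear; 1 has NULL customer.

SQL:
SELECT a.product, b.name AS customer
FROM orders a
LEFT JOIN customers b ON a.customer_id = b.id

Result:
product | customer
--------+---------
Speaker | Dana    
Pen     | Helen   
Chair   | NULL    
Webcam  | Quinn   


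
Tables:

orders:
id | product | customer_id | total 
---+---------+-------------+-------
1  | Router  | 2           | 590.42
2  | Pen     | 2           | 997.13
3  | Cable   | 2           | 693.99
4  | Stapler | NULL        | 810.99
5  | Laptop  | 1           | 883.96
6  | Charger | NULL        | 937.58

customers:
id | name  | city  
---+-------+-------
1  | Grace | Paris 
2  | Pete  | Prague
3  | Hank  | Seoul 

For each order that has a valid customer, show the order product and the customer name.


INNER JOIN keeps only orders rows whose customer_id matches an id in customers. Walk through each order:
  - order 1 (Router): customer_id=2 -> matches Pete
  - order 2 (Pen): customer_id=2 -> matches Pete
  - order 3 (Cable): customer_id=2 -> matches Pete
  - order 4 (Stapler): customer_id=NULL, no match -> dropped
  - order 5 (Laptop): customer_id=1 -> matches Grace
  - order 6 (Charger): customer_id=NULL, no match -> dropped
So 2 of 6 rows are dropped.

SQL:
SELECT a.product, b.name AS customer
FROM orders a
INNER JOIN customers b ON a.customer_id = b.id

Result:
product | customer
--------+---------
Router  | Pete    
Pen     | Pete    
Cable   | Pete    
Laptop  | Grace   


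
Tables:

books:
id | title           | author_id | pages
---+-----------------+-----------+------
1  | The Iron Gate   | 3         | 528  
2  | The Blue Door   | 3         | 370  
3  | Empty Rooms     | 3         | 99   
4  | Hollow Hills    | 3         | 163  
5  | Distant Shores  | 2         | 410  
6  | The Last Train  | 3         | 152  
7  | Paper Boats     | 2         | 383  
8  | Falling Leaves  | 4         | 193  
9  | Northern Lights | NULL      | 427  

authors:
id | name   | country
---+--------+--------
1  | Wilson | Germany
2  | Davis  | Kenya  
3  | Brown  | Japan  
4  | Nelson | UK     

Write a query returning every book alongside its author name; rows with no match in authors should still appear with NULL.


LEFT JOIN keeps every row from books (the left table); where author_id has no match in authors, the author columns become NULL. Walk through each book:
  - book 1 (The Iron Gate): author_id=3 -> matches Brown
  - book 2 (The Blue Door): author_id=3 -> matches Brown
  - book 3 (Empty Rooms): author_id=3 -> matches Brown
  - book 4 (Hollow Hills): author_id=3 -> matches Brown
  - book 5 (Distant Shores): author_id=2 -> matches Davis
  - book 6 (The Last Train): author_id=3 -> matches Brown
  - book 7 (Paper Boats): author_id=2 -> matches Davis
  - book 8 (Falling Leaves): author_id=4 -> matches Nelson
  - book 9 (Northern Lights): author_id=NULL, no match -> kept with NULL
All 9 rows appear; 1 has NULL author.

SQL:
SELECT a.title, b.name AS author
FROM books a
LEFT JOIN authors b ON a.author_id = b.id

Result:
title           | author
----------------+-------
The Iron Gate   | Brown 
The Blue Door   | Brown 
Empty Rooms     | Brown 
Hollow Hills    | Brown 
Distant Shores  | Davis 
The Last Train  | Brown 
Paper Boats     | Davis 
Falling Leaves  | Nelson
Northern Lights | NULL  


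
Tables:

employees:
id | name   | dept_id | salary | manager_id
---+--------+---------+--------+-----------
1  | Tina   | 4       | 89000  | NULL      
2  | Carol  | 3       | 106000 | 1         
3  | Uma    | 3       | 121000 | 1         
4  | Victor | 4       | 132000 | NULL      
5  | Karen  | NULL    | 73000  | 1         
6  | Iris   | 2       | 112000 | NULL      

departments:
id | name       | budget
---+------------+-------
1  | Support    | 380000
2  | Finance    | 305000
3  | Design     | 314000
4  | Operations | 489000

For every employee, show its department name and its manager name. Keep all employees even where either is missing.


Two LEFT JOINs from the same base table employees: one to departments via dept_id, one to employees itself via manager_id. Both are LEFT so every employee is preserved.
Match against departments:
  - employee 1 (Tina): dept_id=4 -> matches Operations
  - employee 2 (Carol): dept_id=3 -> matches Design
  - employee 3 (Uma): dept_id=3 -> matches Design
  - employee 4 (Victor): dept_id=4 -> matches Operations
  - employee 5 (Karen): dept_id=NULL, no match -> kept with NULL
  - employee 6 (Iris): dept_id=2 -> matches Finance
Match against employees (self):
  - employee 1 (Tina): manager_id=NULL -> NULL
  - employee 2 (Carol): manager_id=1 -> Tina
  - employee 3 (Uma): manager_id=1 -> Tina
  - employee 4 (Victor): manager_id=NULL -> NULL
  - employee 5 (Karen): manager_id=1 -> Tina
  - employee 6 (Iris): manager_id=NULL -> NULL

SQL:
SELECT a.name, b.name AS department, c.name AS manager
FROM employees a
LEFT JOIN departments b ON a.dept_id = b.id
LEFT JOIN employees c ON a.manager_id = c.id

Result:
name   | department | manager
-------+------------+--------
Tina   | Operations | NULL   
Carol  | Design     | Tina   
Uma    | Design     | Tina   
Victor | Operations | NULL   
Karen  | NULL       | Tina   
Iris   | Finance    | NULL   


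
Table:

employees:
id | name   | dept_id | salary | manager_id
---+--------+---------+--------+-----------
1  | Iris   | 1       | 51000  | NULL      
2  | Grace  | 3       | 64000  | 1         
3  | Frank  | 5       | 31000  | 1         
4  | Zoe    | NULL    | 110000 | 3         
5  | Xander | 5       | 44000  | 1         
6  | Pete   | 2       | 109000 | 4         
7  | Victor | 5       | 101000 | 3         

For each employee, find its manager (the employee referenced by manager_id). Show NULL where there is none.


This is a self-join: employees is joined to a second copy of itself, matching each row's manager_id to another row's id. Use LEFT JOIN so rows with manager_id=NULL are kept.
  - employee 1 (Iris): manager_id=NULL -> NULL
  - employee 2 (Grace): manager_id=1 -> Iris
  - employee 3 (Frank): manager_id=1 -> Iris
  - employee 4 (Zoe): manager_id=3 -> Frank
  - employee 5 (Xander): manager_id=1 -> Iris
  - employee 6 (Pete): manager_id=4 -> Zoe
  - employee 7 (Victor): manager_id=3 -> Frank

SQL:
SELECT a.name AS item, b.name AS manager
FROM employees a
LEFT JOIN employees b ON a.manager_id = b.id

Result:
item   | manager
-------+--------
Iris   | NULL   
Grace  | Iris   
Frank  | Iris   
Zoe    | Frank  
Xander | Iris   
Pete   | Zoe    
Victor | Frank  


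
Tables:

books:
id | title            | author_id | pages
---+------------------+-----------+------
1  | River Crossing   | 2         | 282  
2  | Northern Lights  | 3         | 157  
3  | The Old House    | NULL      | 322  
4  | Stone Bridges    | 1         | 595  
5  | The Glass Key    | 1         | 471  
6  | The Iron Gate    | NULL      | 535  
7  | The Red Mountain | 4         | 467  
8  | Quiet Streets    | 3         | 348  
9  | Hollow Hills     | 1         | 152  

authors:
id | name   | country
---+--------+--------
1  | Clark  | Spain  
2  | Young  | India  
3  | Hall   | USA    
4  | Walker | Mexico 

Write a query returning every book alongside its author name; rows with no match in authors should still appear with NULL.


LEFT JOIN keeps every row from books (the left table); where author_id has no match in authors, the author columns become NULL. Walk through each book:
  - book 1 (River Crossing): author_id=2 -> matches Young
  - book 2 (Northern Lights): author_id=3 -> matches Hall
  - book 3 (The Old House): author_id=NULL, no match -> kept with NULL
  - book 4 (Stone Bridges): author_id=1 -> matches Clark
  - book 5 (The Glass Key): author_id=1 -> matches Clark
  - book 6 (The Iron Gate): author_id=NULL, no match -> kept with NULL
  - book 7 (The Red Mountain): author_id=4 -> matches Walker
  - book 8 (Quiet Streets): author_id=3 -> matches Hall
  - book 9 (Hollow Hills): author_id=1 -> matches Clark
All 9 rows appear; 2 have NULL author.

SQL:
SELECT a.title, b.name AS author
FROM books a
LEFT JOIN authors b ON a.author_id = b.id

Result:
title            | author
-----------------+-------
River Crossing   | Young 
Northern Lights  | Hall  
The Old House    | NULL  
Stone Bridges    | Clark 
The Glass Key    | Clark 
The Iron Gate    | NULL  
The Red Mountain | Walker
Quiet Streets    | Hall  
Hollow Hills     | Clark 


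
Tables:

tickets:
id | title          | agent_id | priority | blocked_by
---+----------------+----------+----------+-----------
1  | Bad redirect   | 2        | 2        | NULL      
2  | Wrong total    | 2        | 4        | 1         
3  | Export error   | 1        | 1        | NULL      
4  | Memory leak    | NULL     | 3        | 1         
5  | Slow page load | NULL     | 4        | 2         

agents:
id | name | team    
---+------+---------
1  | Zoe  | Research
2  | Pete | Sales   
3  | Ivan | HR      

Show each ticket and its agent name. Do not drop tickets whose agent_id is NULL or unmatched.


LEFT JOIN keeps every row from tickets (the left table); where agent_id has no match in agents, the agent columns become NULL. Walk through each ticket:
  - ticket 1 (Bad redirect): agent_id=2 -> matches Pete
  - ticket 2 (Wrong total): agent_id=2 -> matches Pete
  - ticket 3 (Export error): agent_id=1 -> matches Zoe
  - ticket 4 (Memory leak): agent_id=NULL, no match -> kept with NULL
  - ticket 5 (Slow page load): agent_id=NULL, no match -> kept with NULL
All 5 rows appear; 2 have NULL agent.

SQL:
SELECT a.title, b.name AS agent
FROM tickets a
LEFT JOIN agents b ON a.agent_id = b.id

Result:
title          | agent
---------------+------
Bad redirect   | Pete 
Wrong total    | Pete 
Export error   | Zoe  
Memory leak    | NULL 
Slow page load | NULL 


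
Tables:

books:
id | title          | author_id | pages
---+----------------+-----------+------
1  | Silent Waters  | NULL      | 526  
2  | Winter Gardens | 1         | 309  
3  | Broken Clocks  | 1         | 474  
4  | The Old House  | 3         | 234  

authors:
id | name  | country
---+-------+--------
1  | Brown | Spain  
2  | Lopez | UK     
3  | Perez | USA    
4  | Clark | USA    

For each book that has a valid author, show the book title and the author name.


INNER JOIN keeps only books rows whose author_id matches an id in authors. Walk through each book:
  - book 1 (Silent Waters): author_id=NULL, no match -> dropped
  - book 2 (Winter Gardens): author_id=1 -> matches Brown
  - book 3 (Broken Clocks): author_id=1 -> matches Brown
  - book 4 (The Old House): author_id=3 -> matches Perez
So 1 of 4 rows is dropped.

SQL:
SELECT a.title, b.name AS author
FROM books a
INNER JOIN authors b ON a.author_id = b.id

Result:
title          | author
---------------+-------
Winter Gardens | Brown 
Broken Clocks  | Brown 
The Old House  | Perez 


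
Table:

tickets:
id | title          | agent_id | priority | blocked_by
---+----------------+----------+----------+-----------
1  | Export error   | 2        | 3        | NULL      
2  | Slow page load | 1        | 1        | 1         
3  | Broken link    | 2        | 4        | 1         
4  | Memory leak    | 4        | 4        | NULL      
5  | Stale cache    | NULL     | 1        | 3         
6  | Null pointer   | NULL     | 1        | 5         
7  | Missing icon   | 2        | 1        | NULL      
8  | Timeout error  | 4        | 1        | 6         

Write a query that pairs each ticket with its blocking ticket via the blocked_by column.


This is a self-join: tickets is joined to a second copy of itself, matching each row's blocked_by to another row's id. Use LEFT JOIN so rows with blocked_by=NULL are kept.
  - ticket 1 (Export error): blocked_by=NULL -> NULL
  - ticket 2 (Slow page load): blocked_by=1 -> Export error
  - ticket 3 (Broken link): blocked_by=1 -> Export error
  - ticket 4 (Memory leak): blocked_by=NULL -> NULL
  - ticket 5 (Stale cache): blocked_by=3 -> Broken link
  - ticket 6 (Null pointer): blocked_by=5 -> Stale cache
  - ticket 7 (Missing icon): blocked_by=NULL -> NULL
  - ticket 8 (Timeout error): blocked_by=6 -> Null pointer

SQL:
SELECT a.title AS item, b.title AS blocked_by
FROM tickets a
LEFT JOIN tickets b ON a.blocked_by = b.id

Result:
item           | blocked_by  
---------------+-------------
Export error   | NULL        
Slow page load | Export error
Broken link    | Export error
Memory leak    | NULL        
Stale cache    | Broken link 
Null pointer   | Stale cache 
Missing icon   | NULL        
Timeout error  | Null pointer


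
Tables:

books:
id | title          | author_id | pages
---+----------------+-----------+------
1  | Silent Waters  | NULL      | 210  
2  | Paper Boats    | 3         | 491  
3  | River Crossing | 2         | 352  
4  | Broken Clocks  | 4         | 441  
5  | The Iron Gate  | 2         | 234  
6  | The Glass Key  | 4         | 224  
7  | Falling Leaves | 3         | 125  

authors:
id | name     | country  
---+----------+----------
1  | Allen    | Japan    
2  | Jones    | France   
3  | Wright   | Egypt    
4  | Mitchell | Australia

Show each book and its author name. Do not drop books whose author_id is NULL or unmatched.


LEFT JOIN keeps every row from books (the left table); where author_id has no match in authors, the author columns become NULL. Walk through each book:
  - book 1 (Silent Waters): author_id=NULL, no match -> kept with NULL
  - book 2 (Paper Boats): author_id=3 -> matches Wright
  - book 3 (River Crossing): author_id=2 -> matches Jones
  - book 4 (Broken Clocks): author_id=4 -> matches Mitchell
  - book 5 (The Iron Gate): author_id=2 -> matches Jones
  - book 6 (The Glass Key): author_id=4 -> matches Mitchell
  - book 7 (Falling Leaves): author_id=3 -> matches Wright
All 7 rows appear; 1 has NULL author.

SQL:
SELECT a.title, b.name AS author
FROM books a
LEFT JOIN authors b ON a.author_id = b.id

Result:
title          | author  
---------------+---------
Silent Waters  | NULL    
Paper Boats    | Wright  
River Crossing | Jones   
Broken Clocks  | Mitchell
The Iron Gate  | Jones   
The Glass Key  | Mitchell
Falling Leaves | Wright  


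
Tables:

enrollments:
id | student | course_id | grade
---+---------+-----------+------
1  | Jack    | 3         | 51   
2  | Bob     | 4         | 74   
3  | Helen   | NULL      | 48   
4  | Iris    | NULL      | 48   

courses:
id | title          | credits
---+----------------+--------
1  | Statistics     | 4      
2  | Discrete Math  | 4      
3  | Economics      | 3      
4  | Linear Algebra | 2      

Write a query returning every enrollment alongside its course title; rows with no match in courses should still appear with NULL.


LEFT JOIN keeps every row from enrollments (the left table); where course_id has no match in courses, the course columns become NULL. Walk through each enrollment:
  - enrollment 1 (Jack): course_id=3 -> matches Economics
  - enrollment 2 (Bob): course_id=4 -> matches Linear Algebra
  - enrollment 3 (Helen): course_id=NULL, no match -> kept with NULL
  - enrollment 4 (Iris): course_id=NULL, no match -> kept with NULL
All 4 rows appear; 2 have NULL course.

SQL:
SELECT a.student, b.title AS course
FROM enrollments a
LEFT JOIN courses b ON a.course_id = b.id

Result:
student | course        
--------+---------------
Jack    | Economics     
Bob     | Linear Algebra
Helen   | NULL          
Iris    | NULL          


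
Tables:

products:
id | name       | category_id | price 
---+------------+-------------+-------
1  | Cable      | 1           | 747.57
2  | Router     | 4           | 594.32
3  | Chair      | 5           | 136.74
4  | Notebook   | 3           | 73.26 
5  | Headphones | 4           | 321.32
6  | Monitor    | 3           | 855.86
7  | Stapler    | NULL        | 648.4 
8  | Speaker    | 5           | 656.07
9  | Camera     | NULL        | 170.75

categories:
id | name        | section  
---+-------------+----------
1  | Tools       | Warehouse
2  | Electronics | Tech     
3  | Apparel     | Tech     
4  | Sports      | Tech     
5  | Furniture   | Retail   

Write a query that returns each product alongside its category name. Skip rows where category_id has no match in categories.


INNER JOIN keeps only products rows whose category_id matches an id in categories. Walk through each product:
  - product 1 (Cable): category_id=1 -> matches Tools
  - product 2 (Router): category_id=4 -> matches Sports
  - product 3 (Chair): category_id=5 -> matches Furniture
  - product 4 (Notebook): category_id=3 -> matches Apparel
  - product 5 (Headphones): category_id=4 -> matches Sports
  - product 6 (Monitor): category_id=3 -> matches Apparel
  - product 7 (Stapler): category_id=NULL, no match -> dropped
  - product 8 (Speaker): category_id=5 -> matches Furniture
  - product 9 (Camera): category_id=NULL, no match -> dropped
So 2 of 9 rows are dropped.

SQL:
SELECT a.name, b.name AS category
FROM products a
INNER JOIN categories b ON a.category_id = b.id

Result:
name       | category 
-----------+----------
Cable      | Tools    
Router     | Sports   
Chair      | Furniture
Notebook   | Apparel  
Headphones | Sports   
Monitor    | Apparel  
Speaker    | Furniture


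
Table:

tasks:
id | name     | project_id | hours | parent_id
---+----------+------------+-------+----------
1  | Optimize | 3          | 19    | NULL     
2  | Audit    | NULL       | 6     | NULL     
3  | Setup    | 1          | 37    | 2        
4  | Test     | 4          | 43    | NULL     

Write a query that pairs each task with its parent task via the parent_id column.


This is a self-join: tasks is joined to a second copy of itself, matching each row's parent_id to another row's id. Use LEFT JOIN so rows with parent_id=NULL are kept.
  - task 1 (Optimize): parent_id=NULL -> NULL
  - task 2 (Audit): parent_id=NULL -> NULL
  - task 3 (Setup): parent_id=2 -> Audit
  - task 4 (Test): parent_id=NULL -> NULL

SQL:
SELECT a.name AS item, b.name AS parent
FROM tasks a
LEFT JOIN tasks b ON a.parent_id = b.id

Result:
item     | parent
---------+-------
Optimize | NULL  
Audit    | NULL  
Setup    | Audit 
Test     | NULL  


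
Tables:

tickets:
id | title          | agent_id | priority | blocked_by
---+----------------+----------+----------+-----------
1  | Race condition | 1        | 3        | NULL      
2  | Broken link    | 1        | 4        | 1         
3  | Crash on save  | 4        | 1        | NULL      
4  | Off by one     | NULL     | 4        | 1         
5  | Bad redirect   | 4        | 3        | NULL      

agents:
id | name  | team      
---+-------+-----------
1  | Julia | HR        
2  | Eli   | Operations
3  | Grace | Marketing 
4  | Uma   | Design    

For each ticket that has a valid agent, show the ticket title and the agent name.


INNER JOIN keeps only tickets rows whose agent_id matches an id in agents. Walk through each ticket:
  - ticket 1 (Race condition): agent_id=1 -> matches Julia
  - ticket 2 (Broken link): agent_id=1 -> matches Julia
  - ticket 3 (Crash on save): agent_id=4 -> matches Uma
  - ticket 4 (Off by one): agent_id=NULL, no match -> dropped
  - ticket 5 (Bad redirect): agent_id=4 -> matches Uma
So 1 of 5 rows is dropped.

SQL:
SELECT a.title, b.name AS agent
FROM tickets a
INNER JOIN agents b ON a.agent_id = b.id

Result:
title          | agent
---------------+------
Race condition | Julia
Broken link    | Julia
Crash on save  | Uma  
Bad redirect   | Uma  


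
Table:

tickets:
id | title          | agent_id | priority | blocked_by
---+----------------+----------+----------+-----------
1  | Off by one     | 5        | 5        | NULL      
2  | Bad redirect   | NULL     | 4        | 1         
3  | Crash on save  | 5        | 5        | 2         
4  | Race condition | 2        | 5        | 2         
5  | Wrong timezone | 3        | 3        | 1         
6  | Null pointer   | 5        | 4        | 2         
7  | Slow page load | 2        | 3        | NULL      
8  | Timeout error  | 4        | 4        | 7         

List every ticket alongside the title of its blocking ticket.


This is a self-join: tickets is joined to a second copy of itself, matching each row's blocked_by to another row's id. Use LEFT JOIN so rows with blocked_by=NULL are kept.
  - ticket 1 (Off by one): blocked_by=NULL -> NULL
  - ticket 2 (Bad redirect): blocked_by=1 -> Off by one
  - ticket 3 (Crash on save): blocked_by=2 -> Bad redirect
  - ticket 4 (Race condition): blocked_by=2 -> Bad redirect
  - ticket 5 (Wrong timezone): blocked_by=1 -> Off by one
  - ticket 6 (Null pointer): blocked_by=2 -> Bad redirect
  - ticket 7 (Slow page load): blocked_by=NULL -> NULL
  - ticket 8 (Timeout error): blocked_by=7 -> Slow page load

SQL:
SELECT a.title AS item, b.title AS blocked_by
FROM tickets a
LEFT JOIN tickets b ON a.blocked_by = b.id

Result:
item           | blocked_by    
---------------+---------------
Off by one     | NULL          
Bad redirect   | Off by one    
Crash on save  | Bad redirect  
Race condition | Bad redirect  
Wrong timezone | Off by one    
Null pointer   | Bad redirect  
Slow page load | NULL          
Timeout error  | Slow page load


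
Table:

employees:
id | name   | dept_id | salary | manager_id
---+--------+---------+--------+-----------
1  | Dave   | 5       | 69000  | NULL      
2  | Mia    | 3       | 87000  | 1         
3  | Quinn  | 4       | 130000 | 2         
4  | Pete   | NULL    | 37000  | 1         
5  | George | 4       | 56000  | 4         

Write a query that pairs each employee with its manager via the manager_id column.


This is a self-join: employees is joined to a second copy of itself, matching each row's manager_id to another row's id. Use LEFT JOIN so rows with manager_id=NULL are kept.
  - employee 1 (Dave): manager_id=NULL -> NULL
  - employee 2 (Mia): manager_id=1 -> Dave
  - employee 3 (Quinn): manager_id=2 -> Mia
  - employee 4 (Pete): manager_id=1 -> Dave
  - employee 5 (George): manager_id=4 -> Pete

SQL:
SELECT a.name AS item, b.name AS manager
FROM employees a
LEFT JOIN employees b ON a.manager_id = b.id

Result:
item   | manager
-------+--------
Dave   | NULL   
Mia    | Dave   
Quinn  | Mia    
Pete   | Dave   
George | Pete   


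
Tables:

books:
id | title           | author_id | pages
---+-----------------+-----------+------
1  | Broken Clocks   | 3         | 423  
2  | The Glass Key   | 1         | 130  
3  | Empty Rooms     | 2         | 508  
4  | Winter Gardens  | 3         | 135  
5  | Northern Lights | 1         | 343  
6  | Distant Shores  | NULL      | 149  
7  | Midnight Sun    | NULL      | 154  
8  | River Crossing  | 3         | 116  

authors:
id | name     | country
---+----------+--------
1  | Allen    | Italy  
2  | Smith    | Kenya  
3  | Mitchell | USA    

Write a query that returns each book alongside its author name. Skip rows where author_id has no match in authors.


INNER JOIN keeps only books rows whose author_id matches an id in authors. Walk through each book:
  - book 1 (Broken Clocks): author_id=3 -> matches Mitchell
  - book 2 (The Glass Key): author_id=1 -> matches Allen
  - book 3 (Empty Rooms): author_id=2 -> matches Smith
  - book 4 (Winter Gardens): author_id=3 -> matches Mitchell
  - book 5 (Northern Lights): author_id=1 -> matches Allen
  - book 6 (Distant Shores): author_id=NULL, no match -> dropped
  - book 7 (Midnight Sun): author_id=NULL, no match -> dropped
  - book 8 (River Crossing): author_id=3 -> matches Mitchell
So 2 of 8 rows are dropped.

SQL:
SELECT a.title, b.name AS author
FROM books a
INNER JOIN authors b ON a.author_id = b.id

Result:
title           | author  
----------------+---------
Broken Clocks   | Mitchell
The Glass Key   | Allen   
Empty Rooms     | Smith   
Winter Gardens  | Mitchell
Northern Lights | Allen   
River Crossing  | Mitchell


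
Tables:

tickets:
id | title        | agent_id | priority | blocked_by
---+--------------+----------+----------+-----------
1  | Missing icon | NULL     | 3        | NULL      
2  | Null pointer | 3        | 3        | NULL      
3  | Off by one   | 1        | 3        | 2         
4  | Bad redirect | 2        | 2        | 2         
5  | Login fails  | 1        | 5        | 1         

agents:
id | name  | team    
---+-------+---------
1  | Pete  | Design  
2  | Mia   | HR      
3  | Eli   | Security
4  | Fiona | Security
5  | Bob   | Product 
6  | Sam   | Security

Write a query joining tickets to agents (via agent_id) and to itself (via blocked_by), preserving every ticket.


Two LEFT JOINs from the same base table tickets: one to agents via agent_id, one to tickets itself via blocked_by. Both are LEFT so every ticket is preserved.
Match against agents:
  - ticket 1 (Missing icon): agent_id=NULL, no match -> kept with NULL
  - ticket 2 (Null pointer): agent_id=3 -> matches Eli
  - ticket 3 (Off by one): agent_id=1 -> matches Pete
  - ticket 4 (Bad redirect): agent_id=2 -> matches Mia
  - ticket 5 (Login fails): agent_id=1 -> matches Pete
Match against tickets (self):
  - ticket 1 (Missing icon): blocked_by=NULL -> NULL
  - ticket 2 (Null pointer): blocked_by=NULL -> NULL
  - ticket 3 (Off by one): blocked_by=2 -> Null pointer
  - ticket 4 (Bad redirect): blocked_by=2 -> Null pointer
  - ticket 5 (Login fails): blocked_by=1 -> Missing icon

SQL:
SELECT a.title, b.name AS agent, c.title AS blocked_by
FROM tickets a
LEFT JOIN agents b ON a.agent_id = b.id
LEFT JOIN tickets c ON a.blocked_by = c.id

Result:
title        | agent | blocked_by  
-------------+-------+-------------
Missing icon | NULL  | NULL        
Null pointer | Eli   | NULL        
Off by one   | Pete  | Null pointer
Bad redirect | Mia   | Null pointer
Login fails  | Pete  | Missing icon


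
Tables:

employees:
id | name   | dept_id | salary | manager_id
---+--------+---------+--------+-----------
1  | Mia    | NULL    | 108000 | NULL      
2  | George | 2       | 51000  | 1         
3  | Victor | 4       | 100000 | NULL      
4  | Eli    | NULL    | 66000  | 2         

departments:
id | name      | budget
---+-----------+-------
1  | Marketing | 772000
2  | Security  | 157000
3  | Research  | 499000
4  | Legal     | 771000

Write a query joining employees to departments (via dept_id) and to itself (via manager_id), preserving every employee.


Two LEFT JOINs from the same base table employees: one to departments via dept_id, one to employees itself via manager_id. Both are LEFT so every employee is preserved.
Match against departments:
  - employee 1 (Mia): dept_id=NULL, no match -> kept with NULL
  - employee 2 (George): dept_id=2 -> matches Security
  - employee 3 (Victor): dept_id=4 -> matches Legal
  - employee 4 (Eli): dept_id=NULL, no match -> kept with NULL
Match against employees (self):
  - employee 1 (Mia): manager_id=NULL -> NULL
  - employee 2 (George): manager_id=1 -> Mia
  - employee 3 (Victor): manager_id=NULL -> NULL
  - employee 4 (Eli): manager_id=2 -> George

SQL:
SELECT a.name, b.name AS department, c.name AS manager
FROM employees a
LEFT JOIN departments b ON a.dept_id = b.id
LEFT JOIN employees c ON a.manager_id = c.id

Result:
name   | department | manager
-------+------------+--------
Mia    | NULL       | NULL   
George | Security   | Mia    
Victor | Legal      | NULL   
Eli    | NULL       | George 


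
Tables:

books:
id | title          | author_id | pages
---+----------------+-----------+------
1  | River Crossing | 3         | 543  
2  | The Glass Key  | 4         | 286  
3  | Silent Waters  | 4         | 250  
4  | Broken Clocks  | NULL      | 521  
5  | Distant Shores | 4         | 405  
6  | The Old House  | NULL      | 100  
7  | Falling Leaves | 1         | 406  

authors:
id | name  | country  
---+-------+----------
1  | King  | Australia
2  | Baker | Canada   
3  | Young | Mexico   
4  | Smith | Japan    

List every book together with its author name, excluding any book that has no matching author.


INNER JOIN keeps only books rows whose author_id matches an id in authors. Walk through each book:
  - book 1 (River Crossing): author_id=3 -> matches Young
  - book 2 (The Glass Key): author_id=4 -> matches Smith
  - book 3 (Silent Waters): author_id=4 -> matches Smith
  - book 4 (Broken Clocks): author_id=NULL, no match -> dropped
  - book 5 (Distant Shores): author_id=4 -> matches Smith
  - book 6 (The Old House): author_id=NULL, no match -> dropped
  - book 7 (Falling Leaves): author_id=1 -> matches King
So 2 of 7 rows are dropped.

SQL:
SELECT a.title, b.name AS author
FROM books a
INNER JOIN authors b ON a.author_id = b.id

Result:
title          | author
---------------+-------
River Crossing | Young 
The Glass Key  | Smith 
Silent Waters  | Smith 
Distant Shores | Smith 
Falling Leaves | King  


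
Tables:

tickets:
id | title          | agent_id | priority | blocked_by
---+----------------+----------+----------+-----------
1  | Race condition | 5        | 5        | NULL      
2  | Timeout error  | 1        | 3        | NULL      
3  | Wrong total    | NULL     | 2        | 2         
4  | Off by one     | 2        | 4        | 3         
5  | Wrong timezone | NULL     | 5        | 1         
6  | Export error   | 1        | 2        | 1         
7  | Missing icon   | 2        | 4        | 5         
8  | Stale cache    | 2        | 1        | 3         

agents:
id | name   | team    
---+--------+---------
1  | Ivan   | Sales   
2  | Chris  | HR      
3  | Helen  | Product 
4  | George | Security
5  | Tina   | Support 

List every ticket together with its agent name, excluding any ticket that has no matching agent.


INNER JOIN keeps only tickets rows whose agent_id matches an id in agents. Walk through each ticket:
  - ticket 1 (Race condition): agent_id=5 -> matches Tina
  - ticket 2 (Timeout error): agent_id=1 -> matches Ivan
  - ticket 3 (Wrong total): agent_id=NULL, no match -> dropped
  - ticket 4 (Off by one): agent_id=2 -> matches Chris
  - ticket 5 (Wrong timezone): agent_id=NULL, no match -> dropped
  - ticket 6 (Export error): agent_id=1 -> matches Ivan
  - ticket 7 (Missing icon): agent_id=2 -> matches Chris
  - ticket 8 (Stale cache): agent_id=2 -> matches Chris
So 2 of 8 rows are dropped.

SQL:
SELECT a.title, b.name AS agent
FROM tickets a
INNER JOIN agents b ON a.agent_id = b.id

Result:
title          | agent
---------------+------
Race condition | Tina 
Timeout error  | Ivan 
Off by one     | Chris
Export error   | Ivan 
Missing icon   | Chris
Stale cache    | Chris


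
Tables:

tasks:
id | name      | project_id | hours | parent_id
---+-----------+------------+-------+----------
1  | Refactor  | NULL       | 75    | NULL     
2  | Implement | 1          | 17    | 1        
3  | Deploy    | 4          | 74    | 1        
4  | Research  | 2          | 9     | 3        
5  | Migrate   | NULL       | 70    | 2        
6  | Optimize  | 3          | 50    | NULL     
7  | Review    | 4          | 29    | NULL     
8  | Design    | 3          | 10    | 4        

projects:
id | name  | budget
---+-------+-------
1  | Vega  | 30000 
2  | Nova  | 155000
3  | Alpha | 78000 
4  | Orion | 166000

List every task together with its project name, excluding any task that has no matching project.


INNER JOIN keeps only tasks rows whose project_id matches an id in projects. Walk through each task:
  - task 1 (Refactor): project_id=NULL, no match -> dropped
  - task 2 (Implement): project_id=1 -> matches Vega
  - task 3 (Deploy): project_id=4 -> matches Orion
  - task 4 (Research): project_id=2 -> matches Nova
  - task 5 (Migrate): project_id=NULL, no match -> dropped
  - task 6 (Optimize): project_id=3 -> matches Alpha
  - task 7 (Review): project_id=4 -> matches Orion
  - task 8 (Design): project_id=3 -> matches Alpha
So 2 of 8 rows are dropped.

SQL:
SELECT a.name, b.name AS project
FROM tasks a
INNER JOIN projects b ON a.project_id = b.id

Result:
name      | project
----------+--------
Implement | Vega   
Deploy    | Orion  
Research  | Nova   
Optimize  | Alpha  
Review    | Orion  
Design    | Alpha  


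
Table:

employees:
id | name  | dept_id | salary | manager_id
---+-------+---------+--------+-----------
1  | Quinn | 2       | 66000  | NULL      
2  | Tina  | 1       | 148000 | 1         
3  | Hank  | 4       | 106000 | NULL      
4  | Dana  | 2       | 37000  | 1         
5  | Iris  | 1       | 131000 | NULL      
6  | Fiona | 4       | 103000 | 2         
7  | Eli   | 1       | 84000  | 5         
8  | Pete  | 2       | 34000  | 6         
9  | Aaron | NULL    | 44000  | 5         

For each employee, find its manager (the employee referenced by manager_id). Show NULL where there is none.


This is a self-join: employees is joined to a second copy of itself, matching each row's manager_id to another row's id. Use LEFT JOIN so rows with manager_id=NULL are kept.
  - employee 1 (Quinn): manager_id=NULL -> NULL
  - employee 2 (Tina): manager_id=1 -> Quinn
  - employee 3 (Hank): manager_id=NULL -> NULL
  - employee 4 (Dana): manager_id=1 -> Quinn
  - employee 5 (Iris): manager_id=NULL -> NULL
  - employee 6 (Fiona): manager_id=2 -> Tina
  - employee 7 (Eli): manager_id=5 -> Iris
  - employee 8 (Pete): manager_id=6 -> Fiona
  - employee 9 (Aaron): manager_id=5 -> Iris

SQL:
SELECT a.name AS item, b.name AS manager
FROM employees a
LEFT JOIN employees b ON a.manager_id = b.id

Result:
item  | manager
------+--------
Quinn | NULL   
Tina  | Quinn  
Hank  | NULL   
Dana  | Quinn  
Iris  | NULL   
Fiona | Tina   
Eli   | Iris   
Pete  | Fiona  
Aaron | Iris   


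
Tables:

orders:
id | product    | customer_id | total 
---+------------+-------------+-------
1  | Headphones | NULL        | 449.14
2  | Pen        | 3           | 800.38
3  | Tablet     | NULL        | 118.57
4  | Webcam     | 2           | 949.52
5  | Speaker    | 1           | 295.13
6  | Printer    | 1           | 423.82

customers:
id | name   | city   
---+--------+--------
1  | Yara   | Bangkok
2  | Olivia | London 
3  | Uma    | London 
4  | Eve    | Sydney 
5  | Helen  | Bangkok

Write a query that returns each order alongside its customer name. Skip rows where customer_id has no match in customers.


INNER JOIN keeps only orders rows whose customer_id matches an id in customers. Walk through each order:
  - order 1 (Headphones): customer_id=NULL, no match -> dropped
  - order 2 (Pen): customer_id=3 -> matches Uma
  - order 3 (Tablet): customer_id=NULL, no match -> dropped
  - order 4 (Webcam): customer_id=2 -> matches Olivia
  - order 5 (Speaker): customer_id=1 -> matches Yara
  - order 6 (Printer): customer_id=1 -> matches Yara
So 2 of 6 rows are dropped.

SQL:
SELECT a.product, b.name AS customer
FROM orders a
INNER JOIN customers b ON a.customer_id = b.id

Result:
product | customer
--------+---------
Pen     | Uma     
Webcam  | Olivia  
Speaker | Yara    
Printer | Yara    


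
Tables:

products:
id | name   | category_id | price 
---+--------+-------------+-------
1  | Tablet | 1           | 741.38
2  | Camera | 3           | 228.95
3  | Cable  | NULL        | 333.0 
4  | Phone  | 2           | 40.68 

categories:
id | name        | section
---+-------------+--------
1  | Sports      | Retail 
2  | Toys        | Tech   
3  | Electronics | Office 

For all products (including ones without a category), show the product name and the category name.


LEFT JOIN keeps every row from products (the left table); where category_id has no match in categories, the category columns become NULL. Walk through each product:
  - product 1 (Tablet): category_id=1 -> matches Sports
  - product 2 (Camera): category_id=3 -> matches Electronics
  - product 3 (Cable): category_id=NULL, no match -> kept with NULL
  - product 4 (Phone): category_id=2 -> matches Toys
All 4 rows appear; 1 has NULL category.

SQL:
SELECT a.name, b.name AS category
FROM products a
LEFT JOIN categories b ON a.category_id = b.id

Result:
name   | category   
-------+------------
Tablet | Sports     
Camera | Electronics
Cable  | NULL       
Phone  | Toys       


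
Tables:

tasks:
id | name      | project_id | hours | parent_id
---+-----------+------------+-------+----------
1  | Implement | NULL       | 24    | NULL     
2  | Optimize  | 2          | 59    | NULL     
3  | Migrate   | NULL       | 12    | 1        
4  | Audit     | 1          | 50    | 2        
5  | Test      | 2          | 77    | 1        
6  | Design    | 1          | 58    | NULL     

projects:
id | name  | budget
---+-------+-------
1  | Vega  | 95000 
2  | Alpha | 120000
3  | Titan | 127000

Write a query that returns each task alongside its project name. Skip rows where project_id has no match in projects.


INNER JOIN keeps only tasks rows whose project_id matches an id in projects. Walk through each task:
  - task 1 (Implement): project_id=NULL, no match -> dropped
  - task 2 (Optimize): project_id=2 -> matches Alpha
  - task 3 (Migrate): project_id=NULL, no match -> dropped
  - task 4 (Audit): project_id=1 -> matches Vega
  - task 5 (Test): project_id=2 -> matches Alpha
  - task 6 (Design): project_id=1 -> matches Vega
So 2 of 6 rows are dropped.

SQL:
SELECT a.name, b.name AS project
FROM tasks a
INNER JOIN projects b ON a.project_id = b.id

Result:
name     | project
---------+--------
Optimize | Alpha  
Audit    | Vega   
Test     | Alpha  
Design   | Vega   


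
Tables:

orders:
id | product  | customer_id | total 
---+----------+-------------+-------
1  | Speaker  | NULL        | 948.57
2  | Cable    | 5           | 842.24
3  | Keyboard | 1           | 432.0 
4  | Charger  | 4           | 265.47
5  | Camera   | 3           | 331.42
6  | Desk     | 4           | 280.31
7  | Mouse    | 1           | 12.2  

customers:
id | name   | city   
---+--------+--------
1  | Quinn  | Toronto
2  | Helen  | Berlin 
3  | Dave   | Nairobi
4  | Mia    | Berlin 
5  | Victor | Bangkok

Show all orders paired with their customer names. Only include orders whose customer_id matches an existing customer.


INNER JOIN keeps only orders rows whose customer_id matches an id in customers. Walk through each order:
  - order 1 (Speaker): customer_id=NULL, no match -> dropped
  - order 2 (Cable): customer_id=5 -> matches Victor
  - order 3 (Keyboard): customer_id=1 -> matches Quinn
  - order 4 (Charger): customer_id=4 -> matches Mia
  - order 5 (Camera): customer_id=3 -> matches Dave
  - order 6 (Desk): customer_id=4 -> matches Mia
  - order 7 (Mouse): customer_id=1 -> matches Quinn
So 1 of 7 rows is dropped.

SQL:
SELECT a.product, b.name AS customer
FROM orders a
INNER JOIN customers b ON a.customer_id = b.id

Result:
product  | customer
---------+---------
Cable    | Victor  
Keyboard | Quinn   
Charger  | Mia     
Camera   | Dave    
Desk     | Mia     
Mouse    | Quinn   
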